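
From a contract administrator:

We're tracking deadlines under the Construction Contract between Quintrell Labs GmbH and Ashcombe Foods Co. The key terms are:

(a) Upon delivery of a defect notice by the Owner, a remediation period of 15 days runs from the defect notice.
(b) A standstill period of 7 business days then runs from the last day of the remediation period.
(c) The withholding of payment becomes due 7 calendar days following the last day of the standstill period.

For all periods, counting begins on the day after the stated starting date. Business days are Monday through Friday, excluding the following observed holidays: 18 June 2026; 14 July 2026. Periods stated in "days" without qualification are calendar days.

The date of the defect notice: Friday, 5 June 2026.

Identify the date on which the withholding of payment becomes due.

Adding 15 calendar days to 5 June 2026 gives 20 June 2026, which is the last day of the remediation period.
From Saturday, 20 June 2026, 7 business days (Jun 22, Jun 23, Jun 24, Jun 25, Jun 26, Jun 29, Jun 30, skipping weekends) brings us to Tuesday, 30 June 2026, which is the last day of the standstill period.
The date on which the withholding of payment becomes due: 7 calendar days after 30 June 2026 is 7 July 2026.

7 July 2026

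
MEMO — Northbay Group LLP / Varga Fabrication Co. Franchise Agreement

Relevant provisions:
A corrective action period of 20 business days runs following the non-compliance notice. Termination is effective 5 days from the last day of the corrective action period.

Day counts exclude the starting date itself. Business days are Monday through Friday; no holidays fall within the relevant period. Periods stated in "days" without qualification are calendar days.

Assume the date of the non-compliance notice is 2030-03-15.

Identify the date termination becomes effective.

2030-04-17

The last day of the corrective action period: counting 20 business days from Friday, 2030-03-15 (Mar 18, Mar 19, Mar 20, Mar 21, …, Apr 10, Apr 11, Apr 12, skipping weekends) reaches Friday, 2030-04-12.
The date termination becomes effective: 2030-04-12 + 5 days = 2030-04-17.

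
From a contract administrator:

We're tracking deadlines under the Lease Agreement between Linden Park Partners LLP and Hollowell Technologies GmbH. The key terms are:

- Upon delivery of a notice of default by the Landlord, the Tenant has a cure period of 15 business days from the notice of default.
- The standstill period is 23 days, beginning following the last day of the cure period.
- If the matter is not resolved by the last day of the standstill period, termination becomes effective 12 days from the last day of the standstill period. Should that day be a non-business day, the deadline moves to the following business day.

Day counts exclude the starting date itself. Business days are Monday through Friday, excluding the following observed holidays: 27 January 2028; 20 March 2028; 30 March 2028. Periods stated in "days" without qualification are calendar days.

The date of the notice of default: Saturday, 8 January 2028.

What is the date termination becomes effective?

6 March 2028

From Saturday, 8 January 2028, 15 business days (Jan 10, Jan 11, Jan 12, Jan 13, …, Jan 26, Jan 28, Jan 31, skipping weekends and the listed holiday on Jan 27) brings us to Monday, 31 January 2028, which is the last day of the cure period.
The last day of the standstill period: 31 January 2028 + 23 days = 23 February 2028.
The date termination becomes effective: 12 calendar days after 23 February 2028 is 6 March 2028. 6 March 2028 is a Monday and is not a listed holiday, so no roll-forward applies.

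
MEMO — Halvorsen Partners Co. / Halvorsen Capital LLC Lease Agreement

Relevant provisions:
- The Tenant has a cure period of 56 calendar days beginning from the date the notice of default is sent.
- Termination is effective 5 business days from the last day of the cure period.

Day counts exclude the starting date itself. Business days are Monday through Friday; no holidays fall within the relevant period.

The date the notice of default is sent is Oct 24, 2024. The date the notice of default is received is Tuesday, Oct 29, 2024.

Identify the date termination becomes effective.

The last day of the cure period: 56 calendar days after Oct 24, 2024 is Dec 19, 2024.
From Thursday, Dec 19, 2024, 5 business days (Dec 20, Dec 23, Dec 24, Dec 25, Dec 26, skipping weekends) brings us to Thursday, Dec 26, 2024, which is the date termination becomes effective.

Dec 26, 2024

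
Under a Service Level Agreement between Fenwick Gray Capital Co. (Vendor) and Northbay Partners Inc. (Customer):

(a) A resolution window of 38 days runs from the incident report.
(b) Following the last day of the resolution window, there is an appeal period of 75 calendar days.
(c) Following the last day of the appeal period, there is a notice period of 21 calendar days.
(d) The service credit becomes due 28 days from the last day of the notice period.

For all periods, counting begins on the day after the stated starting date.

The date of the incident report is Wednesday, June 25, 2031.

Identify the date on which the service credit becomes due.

The last day of the resolution window: June 25, 2031 + 38 days = August 2, 2031.
Adding 75 calendar days to August 2, 2031 gives October 16, 2031, which is the last day of the appeal period.
The last day of the notice period: 21 calendar days after October 16, 2031 is November 6, 2031.
The date on which the service credit becomes due: 28 calendar days after November 6, 2031 is December 4, 2031.

December 4, 2031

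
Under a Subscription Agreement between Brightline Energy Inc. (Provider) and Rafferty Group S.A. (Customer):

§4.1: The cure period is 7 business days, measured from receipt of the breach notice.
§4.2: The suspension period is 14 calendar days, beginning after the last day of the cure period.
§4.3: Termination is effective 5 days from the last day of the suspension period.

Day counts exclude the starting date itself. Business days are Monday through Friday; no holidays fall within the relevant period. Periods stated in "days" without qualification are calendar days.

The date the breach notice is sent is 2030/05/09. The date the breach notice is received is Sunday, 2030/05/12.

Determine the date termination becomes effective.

From Sunday, 2030/05/12, 7 business days (May 13, May 14, May 15, May 16, May 17, May 20, May 21, skipping weekends) brings us to Tuesday, 2030/05/21, which is the last day of the cure period.
The last day of the suspension period: 14 calendar days after 2030/05/21 is 2030/06/04.
The date termination becomes effective: 2030/06/04 + 5 days = 2030/06/09.

2030/06/09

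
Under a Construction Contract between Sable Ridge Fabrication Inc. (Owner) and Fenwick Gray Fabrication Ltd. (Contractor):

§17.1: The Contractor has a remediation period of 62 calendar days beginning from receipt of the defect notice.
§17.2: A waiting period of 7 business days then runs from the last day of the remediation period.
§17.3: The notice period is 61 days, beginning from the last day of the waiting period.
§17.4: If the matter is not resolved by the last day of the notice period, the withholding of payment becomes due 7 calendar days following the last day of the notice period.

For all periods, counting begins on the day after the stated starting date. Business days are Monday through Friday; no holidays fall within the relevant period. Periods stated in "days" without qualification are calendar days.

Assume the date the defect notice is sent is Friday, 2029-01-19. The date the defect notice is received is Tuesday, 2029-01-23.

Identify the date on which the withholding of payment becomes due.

Adding 62 calendar days to 2029-01-23 gives 2029-03-26, which is the last day of the remediation period.
The last day of the waiting period: 7 business days after Monday, 2029-03-26, skipping weekends — Mar 27, Mar 28, Mar 29, Mar 30, Apr 2, Apr 3, Apr 4 — lands on Wednesday, 2029-04-04.
Adding 61 calendar days to 2029-04-04 gives 2029-06-04, which is the last day of the notice period.
Adding 7 calendar days to 2029-06-04 gives 2029-06-11, which is the date on which the withholding of payment becomes due.

2029-06-11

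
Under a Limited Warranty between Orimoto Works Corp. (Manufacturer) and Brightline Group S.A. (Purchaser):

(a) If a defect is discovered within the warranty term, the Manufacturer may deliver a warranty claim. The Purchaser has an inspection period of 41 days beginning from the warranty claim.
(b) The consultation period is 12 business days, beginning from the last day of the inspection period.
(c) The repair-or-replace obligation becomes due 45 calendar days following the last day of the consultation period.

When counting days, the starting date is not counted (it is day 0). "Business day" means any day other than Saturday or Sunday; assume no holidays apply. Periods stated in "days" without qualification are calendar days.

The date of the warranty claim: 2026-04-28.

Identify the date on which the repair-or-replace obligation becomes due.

2026-08-08

The last day of the inspection period: 41 calendar days after 2026-04-28 is 2026-06-08.
The last day of the consultation period: counting 12 business days from Monday, 2026-06-08 (Jun 9, Jun 10, Jun 11, Jun 12, …, Jun 22, Jun 23, Jun 24, skipping weekends) reaches Wednesday, 2026-06-24.
The date on which the repair-or-replace obligation becomes due: 2026-06-24 + 45 days = 2026-08-08.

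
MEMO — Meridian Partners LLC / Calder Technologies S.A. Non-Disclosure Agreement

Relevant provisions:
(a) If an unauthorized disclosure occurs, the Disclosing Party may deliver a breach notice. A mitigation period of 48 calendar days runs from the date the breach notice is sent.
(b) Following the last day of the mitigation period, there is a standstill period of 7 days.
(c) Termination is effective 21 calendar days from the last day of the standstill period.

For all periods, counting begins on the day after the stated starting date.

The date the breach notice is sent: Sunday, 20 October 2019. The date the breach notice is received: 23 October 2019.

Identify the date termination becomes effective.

4 January 2020

Adding 48 calendar days to 20 October 2019 gives 7 December 2019, which is the last day of the mitigation period.
The last day of the standstill period: 7 December 2019 + 7 days = 14 December 2019.
The date termination becomes effective: 14 December 2019 + 21 days = 4 January 2020.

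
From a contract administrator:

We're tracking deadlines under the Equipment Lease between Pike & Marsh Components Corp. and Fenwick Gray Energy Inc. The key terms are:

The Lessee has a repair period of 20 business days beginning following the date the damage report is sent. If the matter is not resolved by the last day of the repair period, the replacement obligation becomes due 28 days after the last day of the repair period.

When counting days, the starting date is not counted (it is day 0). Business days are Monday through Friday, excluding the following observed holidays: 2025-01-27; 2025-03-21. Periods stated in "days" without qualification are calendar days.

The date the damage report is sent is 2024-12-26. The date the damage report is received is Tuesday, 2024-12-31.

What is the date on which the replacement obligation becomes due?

The last day of the repair period: 20 business days after Thursday, 2024-12-26, skipping weekends — Dec 27, Dec 30, Dec 31, Jan 1, …, Jan 21, Jan 22, Jan 23 — lands on Thursday, 2025-01-23.
Adding 28 calendar days to 2025-01-23 gives 2025-02-20, which is the date on which the replacement obligation becomes due.

2025-02-20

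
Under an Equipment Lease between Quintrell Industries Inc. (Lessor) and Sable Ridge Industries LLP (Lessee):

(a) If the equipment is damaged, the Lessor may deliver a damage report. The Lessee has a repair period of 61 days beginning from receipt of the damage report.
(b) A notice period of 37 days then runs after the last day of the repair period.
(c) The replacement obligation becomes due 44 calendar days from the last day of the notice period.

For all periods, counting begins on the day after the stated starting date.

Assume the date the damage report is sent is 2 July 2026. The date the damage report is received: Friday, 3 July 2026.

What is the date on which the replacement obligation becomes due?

The last day of the repair period: 3 July 2026 + 61 days = 2 September 2026.
The last day of the notice period: 2 September 2026 + 37 days = 9 October 2026.
The date on which the replacement obligation becomes due: 9 October 2026 + 44 days = 22 November 2026.

22 November 2026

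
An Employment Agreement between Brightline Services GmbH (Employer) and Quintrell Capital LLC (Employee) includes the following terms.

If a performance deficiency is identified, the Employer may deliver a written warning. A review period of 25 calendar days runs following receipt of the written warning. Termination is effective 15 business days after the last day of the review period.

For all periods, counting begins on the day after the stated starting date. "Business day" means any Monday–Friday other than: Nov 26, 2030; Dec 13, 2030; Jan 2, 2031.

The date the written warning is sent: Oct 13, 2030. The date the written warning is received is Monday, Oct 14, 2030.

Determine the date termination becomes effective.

The last day of the review period: Oct 14, 2030 + 25 days = Nov 8, 2030.
The date termination becomes effective: counting 15 business days from Friday, Nov 8, 2030 (Nov 11, Nov 12, Nov 13, Nov 14, …, Nov 28, Nov 29, Dec 2, skipping weekends and the listed holiday on Nov 26) reaches Monday, Dec 2, 2030.

Dec 2, 2030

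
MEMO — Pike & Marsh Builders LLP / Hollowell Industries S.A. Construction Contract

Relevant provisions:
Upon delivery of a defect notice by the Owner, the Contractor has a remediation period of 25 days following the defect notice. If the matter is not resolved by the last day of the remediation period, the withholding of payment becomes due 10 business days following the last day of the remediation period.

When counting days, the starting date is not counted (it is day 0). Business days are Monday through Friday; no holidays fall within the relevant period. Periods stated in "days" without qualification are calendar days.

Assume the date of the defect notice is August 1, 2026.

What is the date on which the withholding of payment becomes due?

The last day of the remediation period: August 1, 2026 + 25 days = August 26, 2026.
The date on which the withholding of payment becomes due: counting 10 business days from Wednesday, August 26, 2026 (Aug 27, Aug 28, Aug 31, Sep 1, Sep 2, Sep 3, Sep 4, Sep 7, Sep 8, Sep 9, skipping weekends) reaches Wednesday, September 9, 2026.

September 9, 2026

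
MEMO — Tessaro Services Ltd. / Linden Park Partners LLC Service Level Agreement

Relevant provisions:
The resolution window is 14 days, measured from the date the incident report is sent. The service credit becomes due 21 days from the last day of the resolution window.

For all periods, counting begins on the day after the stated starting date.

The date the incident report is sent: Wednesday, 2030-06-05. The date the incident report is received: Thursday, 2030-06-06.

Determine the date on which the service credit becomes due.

2030-07-10

The last day of the resolution window: 2030-06-05 + 14 days = 2030-06-19.
Adding 21 calendar days to 2030-06-19 gives 2030-07-10, which is the date on which the service credit becomes due.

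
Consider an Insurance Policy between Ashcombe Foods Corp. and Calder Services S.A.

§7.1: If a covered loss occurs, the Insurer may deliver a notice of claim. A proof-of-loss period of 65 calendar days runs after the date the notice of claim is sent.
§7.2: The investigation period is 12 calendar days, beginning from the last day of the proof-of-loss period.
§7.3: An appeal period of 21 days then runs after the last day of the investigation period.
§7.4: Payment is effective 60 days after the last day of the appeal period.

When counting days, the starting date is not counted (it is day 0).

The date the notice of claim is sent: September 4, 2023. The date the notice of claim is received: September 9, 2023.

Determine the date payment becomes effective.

February 9, 2024

The last day of the proof-of-loss period: 65 calendar days after September 4, 2023 is November 8, 2023.
The last day of the investigation period: November 8, 2023 + 12 days = November 20, 2023.
The last day of the appeal period: 21 calendar days after November 20, 2023 is December 11, 2023.
The date payment becomes effective: December 11, 2023 + 60 days = February 9, 2024.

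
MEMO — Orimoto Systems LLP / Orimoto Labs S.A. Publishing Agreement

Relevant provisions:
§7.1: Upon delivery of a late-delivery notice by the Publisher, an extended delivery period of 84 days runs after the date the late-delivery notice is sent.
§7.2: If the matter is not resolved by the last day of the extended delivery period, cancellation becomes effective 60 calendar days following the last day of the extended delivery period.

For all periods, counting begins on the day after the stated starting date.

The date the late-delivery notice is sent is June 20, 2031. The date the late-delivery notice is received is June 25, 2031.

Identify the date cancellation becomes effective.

November 11, 2031

The last day of the extended delivery period: 84 calendar days after June 20, 2031 is September 12, 2031.
The date cancellation becomes effective: 60 calendar days after September 12, 2031 is November 11, 2031.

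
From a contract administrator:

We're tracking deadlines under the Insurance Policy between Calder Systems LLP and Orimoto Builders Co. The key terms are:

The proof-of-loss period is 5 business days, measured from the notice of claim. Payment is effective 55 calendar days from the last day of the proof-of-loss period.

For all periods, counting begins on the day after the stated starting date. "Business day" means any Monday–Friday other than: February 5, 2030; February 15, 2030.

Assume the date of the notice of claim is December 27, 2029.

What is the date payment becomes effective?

From Thursday, December 27, 2029, 5 business days (Dec 28, Dec 31, Jan 1, Jan 2, Jan 3, skipping weekends) brings us to Thursday, January 3, 2030, which is the last day of the proof-of-loss period.
The date payment becomes effective: January 3, 2030 + 55 days = February 27, 2030.

February 27, 2030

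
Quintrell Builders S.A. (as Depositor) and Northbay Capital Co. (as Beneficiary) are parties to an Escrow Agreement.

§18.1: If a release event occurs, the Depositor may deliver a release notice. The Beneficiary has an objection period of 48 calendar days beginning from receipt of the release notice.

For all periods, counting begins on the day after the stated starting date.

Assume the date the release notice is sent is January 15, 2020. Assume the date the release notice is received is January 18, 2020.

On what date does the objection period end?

March 6, 2020

Adding 48 calendar days to January 18, 2020 gives March 6, 2020, which is the last day of the objection period.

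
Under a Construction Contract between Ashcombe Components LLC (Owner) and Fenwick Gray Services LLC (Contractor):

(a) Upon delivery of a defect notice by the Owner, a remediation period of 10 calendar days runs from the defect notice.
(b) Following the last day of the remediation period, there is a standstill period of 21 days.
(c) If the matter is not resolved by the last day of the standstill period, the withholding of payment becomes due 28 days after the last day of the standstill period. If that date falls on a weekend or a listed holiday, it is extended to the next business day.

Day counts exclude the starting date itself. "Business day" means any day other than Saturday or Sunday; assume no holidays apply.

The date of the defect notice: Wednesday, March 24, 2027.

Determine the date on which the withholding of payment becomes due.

Adding 10 calendar days to March 24, 2027 gives April 3, 2027, which is the last day of the remediation period.
The last day of the standstill period: 21 calendar days after April 3, 2027 is April 24, 2027.
Adding 28 calendar days to April 24, 2027 gives May 22, 2027, which is the date on which the withholding of payment becomes due. That falls on a Saturday, so it rolls to the next business day, Monday, May 24, 2027.

May 24, 2027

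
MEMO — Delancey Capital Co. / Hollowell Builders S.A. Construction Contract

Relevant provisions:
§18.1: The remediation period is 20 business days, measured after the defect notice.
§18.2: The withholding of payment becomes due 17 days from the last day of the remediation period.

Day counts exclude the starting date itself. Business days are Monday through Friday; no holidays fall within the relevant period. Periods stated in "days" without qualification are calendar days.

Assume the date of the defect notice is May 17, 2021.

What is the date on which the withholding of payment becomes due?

Jul 1, 2021

The last day of the remediation period: 20 business days after Monday, May 17, 2021, skipping weekends — May 18, May 19, May 20, May 21, …, Jun 10, Jun 11, Jun 14 — lands on Monday, Jun 14, 2021.
The date on which the withholding of payment becomes due: Jun 14, 2021 + 17 days = Jul 1, 2021.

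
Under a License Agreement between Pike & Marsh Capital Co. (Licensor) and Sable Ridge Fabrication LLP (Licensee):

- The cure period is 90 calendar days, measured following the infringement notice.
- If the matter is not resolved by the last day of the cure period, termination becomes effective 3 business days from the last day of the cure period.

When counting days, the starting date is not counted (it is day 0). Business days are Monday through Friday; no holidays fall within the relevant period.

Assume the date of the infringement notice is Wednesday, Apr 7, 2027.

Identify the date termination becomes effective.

Adding 90 calendar days to Apr 7, 2027 gives Jul 6, 2027, which is the last day of the cure period.
From Tuesday, Jul 6, 2027, 3 business days (Jul 7, Jul 8, Jul 9, skipping weekends) brings us to Friday, Jul 9, 2027, which is the date termination becomes effective.

Jul 9, 2027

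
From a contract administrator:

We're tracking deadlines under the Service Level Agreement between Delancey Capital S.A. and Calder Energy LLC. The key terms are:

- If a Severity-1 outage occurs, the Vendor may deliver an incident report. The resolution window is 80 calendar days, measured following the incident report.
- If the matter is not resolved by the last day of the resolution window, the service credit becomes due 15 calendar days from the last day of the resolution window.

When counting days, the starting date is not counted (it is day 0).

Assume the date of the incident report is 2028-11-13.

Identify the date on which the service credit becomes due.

The last day of the resolution window: 80 calendar days after 2028-11-13 is 2029-02-01.
The date on which the service credit becomes due: 15 calendar days after 2029-02-01 is 2029-02-16.

2029-02-16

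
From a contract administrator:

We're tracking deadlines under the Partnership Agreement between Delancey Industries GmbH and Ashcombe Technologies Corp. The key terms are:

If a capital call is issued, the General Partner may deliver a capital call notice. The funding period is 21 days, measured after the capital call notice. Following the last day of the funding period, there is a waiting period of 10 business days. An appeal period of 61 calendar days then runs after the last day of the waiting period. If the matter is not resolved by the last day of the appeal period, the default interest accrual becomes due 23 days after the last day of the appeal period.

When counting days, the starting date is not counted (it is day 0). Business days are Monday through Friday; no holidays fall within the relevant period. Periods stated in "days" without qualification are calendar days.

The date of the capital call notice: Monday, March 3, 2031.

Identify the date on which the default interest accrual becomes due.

June 30, 2031

The last day of the funding period: March 3, 2031 + 21 days = March 24, 2031.
The last day of the waiting period: counting 10 business days from Monday, March 24, 2031 (Mar 25, Mar 26, Mar 27, Mar 28, Mar 31, Apr 1, Apr 2, Apr 3, Apr 4, Apr 7, skipping weekends) reaches Monday, April 7, 2031.
The last day of the appeal period: April 7, 2031 + 61 days = June 7, 2031.
The date on which the default interest accrual becomes due: 23 calendar days after June 7, 2031 is June 30, 2031.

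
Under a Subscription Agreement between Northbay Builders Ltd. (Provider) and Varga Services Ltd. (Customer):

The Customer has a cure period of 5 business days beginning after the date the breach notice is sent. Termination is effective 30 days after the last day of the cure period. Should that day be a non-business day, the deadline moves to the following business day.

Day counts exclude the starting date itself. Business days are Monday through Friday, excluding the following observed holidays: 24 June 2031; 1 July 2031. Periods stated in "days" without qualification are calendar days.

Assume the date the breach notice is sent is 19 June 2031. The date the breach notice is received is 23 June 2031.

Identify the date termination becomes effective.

28 July 2031

The last day of the cure period: counting 5 business days from Thursday, 19 June 2031 (Jun 20, Jun 23, Jun 25, Jun 26, Jun 27, skipping weekends and the listed holiday on Jun 24) reaches Friday, 27 June 2031.
The date termination becomes effective: 27 June 2031 + 30 days = 27 July 2031. That falls on a Sunday, so it rolls to the next business day, Monday, 28 July 2031.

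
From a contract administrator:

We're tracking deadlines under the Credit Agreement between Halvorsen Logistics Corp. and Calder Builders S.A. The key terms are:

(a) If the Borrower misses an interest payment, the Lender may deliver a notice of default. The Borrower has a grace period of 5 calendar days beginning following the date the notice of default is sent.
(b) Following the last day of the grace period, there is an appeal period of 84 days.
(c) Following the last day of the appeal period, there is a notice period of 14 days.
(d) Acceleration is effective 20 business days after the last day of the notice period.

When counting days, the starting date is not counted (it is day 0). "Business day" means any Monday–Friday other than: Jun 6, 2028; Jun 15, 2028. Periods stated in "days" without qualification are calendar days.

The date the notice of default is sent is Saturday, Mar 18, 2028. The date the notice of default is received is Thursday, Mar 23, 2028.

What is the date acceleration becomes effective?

The last day of the grace period: 5 calendar days after Mar 18, 2028 is Mar 23, 2028.
The last day of the appeal period: 84 calendar days after Mar 23, 2028 is Jun 15, 2028.
The last day of the notice period: Jun 15, 2028 + 14 days = Jun 29, 2028.
The date acceleration becomes effective: 20 business days after Thursday, Jun 29, 2028, skipping weekends — Jun 30, Jul 3, Jul 4, Jul 5, …, Jul 25, Jul 26, Jul 27 — lands on Thursday, Jul 27, 2028.

Jul 27, 2028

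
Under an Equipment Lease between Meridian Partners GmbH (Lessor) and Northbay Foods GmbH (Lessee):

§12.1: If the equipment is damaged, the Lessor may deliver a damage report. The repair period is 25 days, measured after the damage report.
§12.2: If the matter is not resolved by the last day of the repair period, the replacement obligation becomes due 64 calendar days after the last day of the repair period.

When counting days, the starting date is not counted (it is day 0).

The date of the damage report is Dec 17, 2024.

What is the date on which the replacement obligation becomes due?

The last day of the repair period: Dec 17, 2024 + 25 days = Jan 11, 2025.
The date on which the replacement obligation becomes due: Jan 11, 2025 + 64 days = Mar 16, 2025.

Mar 16, 2025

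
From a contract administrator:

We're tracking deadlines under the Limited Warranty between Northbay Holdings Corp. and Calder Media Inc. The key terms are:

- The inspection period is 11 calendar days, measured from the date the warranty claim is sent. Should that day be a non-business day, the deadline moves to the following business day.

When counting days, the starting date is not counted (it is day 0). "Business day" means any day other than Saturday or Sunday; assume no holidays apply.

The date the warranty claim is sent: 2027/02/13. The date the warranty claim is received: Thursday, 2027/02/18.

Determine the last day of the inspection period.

2027/02/24

Adding 11 calendar days to 2027/02/13 gives 2027/02/24, which is the last day of the inspection period. 2027/02/24 is a Wednesday, so no roll-forward applies.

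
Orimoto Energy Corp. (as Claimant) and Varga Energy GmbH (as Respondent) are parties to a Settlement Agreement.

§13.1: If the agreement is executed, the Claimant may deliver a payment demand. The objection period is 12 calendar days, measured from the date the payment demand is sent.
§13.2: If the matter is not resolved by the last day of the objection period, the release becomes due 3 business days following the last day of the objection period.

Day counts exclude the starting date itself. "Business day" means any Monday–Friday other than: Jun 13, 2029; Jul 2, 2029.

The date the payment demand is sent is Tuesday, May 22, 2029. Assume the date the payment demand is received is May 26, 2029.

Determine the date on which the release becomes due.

Jun 6, 2029

The last day of the objection period: 12 calendar days after May 22, 2029 is Jun 3, 2029.
From Sunday, Jun 3, 2029, 3 business days (Jun 4, Jun 5, Jun 6, skipping weekends) brings us to Wednesday, Jun 6, 2029, which is the date on which the release becomes due.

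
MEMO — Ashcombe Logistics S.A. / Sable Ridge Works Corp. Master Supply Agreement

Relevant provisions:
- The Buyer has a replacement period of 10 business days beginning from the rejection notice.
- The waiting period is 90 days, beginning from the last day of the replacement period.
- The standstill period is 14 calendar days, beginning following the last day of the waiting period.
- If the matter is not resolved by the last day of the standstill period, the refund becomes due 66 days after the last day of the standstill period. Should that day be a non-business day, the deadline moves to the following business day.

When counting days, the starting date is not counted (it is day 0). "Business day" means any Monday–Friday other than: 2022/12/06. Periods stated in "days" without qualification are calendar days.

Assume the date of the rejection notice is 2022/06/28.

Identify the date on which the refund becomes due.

2022/12/29

From Tuesday, 2022/06/28, 10 business days (Jun 29, Jun 30, Jul 1, Jul 4, Jul 5, Jul 6, Jul 7, Jul 8, Jul 11, Jul 12, skipping weekends) brings us to Tuesday, 2022/07/12, which is the last day of the replacement period.
The last day of the waiting period: 2022/07/12 + 90 days = 2022/10/10.
Adding 14 calendar days to 2022/10/10 gives 2022/10/24, which is the last day of the standstill period.
The date on which the refund becomes due: 2022/10/24 + 66 days = 2022/12/29. 2022/12/29 is a Thursday and is not a listed holiday, so no roll-forward applies.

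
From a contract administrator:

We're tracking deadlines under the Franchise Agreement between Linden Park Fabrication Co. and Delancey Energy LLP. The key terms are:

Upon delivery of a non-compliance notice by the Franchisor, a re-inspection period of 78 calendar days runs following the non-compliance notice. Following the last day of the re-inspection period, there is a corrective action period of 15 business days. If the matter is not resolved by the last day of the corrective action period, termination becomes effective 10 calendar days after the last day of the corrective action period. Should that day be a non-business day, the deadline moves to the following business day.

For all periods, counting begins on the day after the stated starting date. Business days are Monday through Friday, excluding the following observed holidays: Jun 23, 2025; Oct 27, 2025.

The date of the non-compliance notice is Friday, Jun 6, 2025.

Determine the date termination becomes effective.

Sep 22, 2025

Adding 78 calendar days to Jun 6, 2025 gives Aug 23, 2025, which is the last day of the re-inspection period.
From Saturday, Aug 23, 2025, 15 business days (Aug 25, Aug 26, Aug 27, Aug 28, …, Sep 10, Sep 11, Sep 12, skipping weekends) brings us to Friday, Sep 12, 2025, which is the last day of the corrective action period.
The date termination becomes effective: Sep 12, 2025 + 10 days = Sep 22, 2025. Sep 22, 2025 is a Monday and is not a listed holiday, so no roll-forward applies.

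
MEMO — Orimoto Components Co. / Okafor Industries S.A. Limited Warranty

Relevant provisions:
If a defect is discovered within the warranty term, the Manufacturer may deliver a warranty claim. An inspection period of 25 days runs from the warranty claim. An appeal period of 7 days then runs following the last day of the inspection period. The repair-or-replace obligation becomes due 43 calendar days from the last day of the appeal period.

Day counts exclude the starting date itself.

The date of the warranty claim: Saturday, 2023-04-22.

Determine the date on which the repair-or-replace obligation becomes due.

2023-07-06

The last day of the inspection period: 25 calendar days after 2023-04-22 is 2023-05-17.
The last day of the appeal period: 2023-05-17 + 7 days = 2023-05-24.
The date on which the repair-or-replace obligation becomes due: 43 calendar days after 2023-05-24 is 2023-07-06.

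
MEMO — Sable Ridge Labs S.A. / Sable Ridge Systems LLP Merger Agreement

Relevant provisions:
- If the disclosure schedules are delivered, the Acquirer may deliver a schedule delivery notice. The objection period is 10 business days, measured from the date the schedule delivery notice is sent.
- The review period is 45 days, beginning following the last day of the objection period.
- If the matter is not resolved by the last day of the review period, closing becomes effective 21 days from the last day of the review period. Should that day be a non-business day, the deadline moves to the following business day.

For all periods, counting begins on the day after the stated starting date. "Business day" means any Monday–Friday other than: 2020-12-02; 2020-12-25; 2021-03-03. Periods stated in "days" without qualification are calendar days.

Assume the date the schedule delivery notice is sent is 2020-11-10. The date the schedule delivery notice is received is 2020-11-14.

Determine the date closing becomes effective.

The last day of the objection period: 10 business days after Tuesday, 2020-11-10, skipping weekends — Nov 11, Nov 12, Nov 13, Nov 16, Nov 17, Nov 18, Nov 19, Nov 20, Nov 23, Nov 24 — lands on Tuesday, 2020-11-24.
Adding 45 calendar days to 2020-11-24 gives 2021-01-08, which is the last day of the review period.
Adding 21 calendar days to 2021-01-08 gives 2021-01-29, which is the date closing becomes effective. 2021-01-29 is a Friday and is not a listed holiday, so no roll-forward applies.

2021-01-29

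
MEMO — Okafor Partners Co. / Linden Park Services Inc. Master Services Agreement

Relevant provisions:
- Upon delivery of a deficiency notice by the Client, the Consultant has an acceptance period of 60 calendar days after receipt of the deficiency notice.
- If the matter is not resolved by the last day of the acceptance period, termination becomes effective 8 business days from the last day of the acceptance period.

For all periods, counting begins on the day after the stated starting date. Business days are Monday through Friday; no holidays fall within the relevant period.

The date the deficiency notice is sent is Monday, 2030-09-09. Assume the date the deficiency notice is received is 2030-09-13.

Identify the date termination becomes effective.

2030-11-22

The last day of the acceptance period: 2030-09-13 + 60 days = 2030-11-12.
From Tuesday, 2030-11-12, 8 business days (Nov 13, Nov 14, Nov 15, Nov 18, Nov 19, Nov 20, Nov 21, Nov 22, skipping weekends) brings us to Friday, 2030-11-22, which is the date termination becomes effective.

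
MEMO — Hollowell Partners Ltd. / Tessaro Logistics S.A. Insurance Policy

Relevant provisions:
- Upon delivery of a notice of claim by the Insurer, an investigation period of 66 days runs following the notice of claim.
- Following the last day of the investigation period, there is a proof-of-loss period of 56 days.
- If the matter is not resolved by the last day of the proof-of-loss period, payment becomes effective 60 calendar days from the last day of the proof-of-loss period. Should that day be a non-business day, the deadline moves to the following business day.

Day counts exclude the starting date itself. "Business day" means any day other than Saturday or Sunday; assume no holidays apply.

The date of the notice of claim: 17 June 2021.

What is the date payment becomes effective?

Adding 66 calendar days to 17 June 2021 gives 22 August 2021, which is the last day of the investigation period.
Adding 56 calendar days to 22 August 2021 gives 17 October 2021, which is the last day of the proof-of-loss period.
The date payment becomes effective: 17 October 2021 + 60 days = 16 December 2021. 16 December 2021 is a Thursday, so no roll-forward applies.

16 December 2021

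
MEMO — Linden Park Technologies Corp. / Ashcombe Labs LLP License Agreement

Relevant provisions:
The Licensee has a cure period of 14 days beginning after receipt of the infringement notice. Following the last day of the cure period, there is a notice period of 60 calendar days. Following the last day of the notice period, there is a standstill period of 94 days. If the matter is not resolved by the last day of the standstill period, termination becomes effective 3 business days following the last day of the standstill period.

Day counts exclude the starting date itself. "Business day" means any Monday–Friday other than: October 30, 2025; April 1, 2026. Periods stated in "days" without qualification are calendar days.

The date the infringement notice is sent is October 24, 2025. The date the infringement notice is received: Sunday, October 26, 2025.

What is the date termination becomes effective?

Adding 14 calendar days to October 26, 2025 gives November 9, 2025, which is the last day of the cure period.
Adding 60 calendar days to November 9, 2025 gives January 8, 2026, which is the last day of the notice period.
The last day of the standstill period: 94 calendar days after January 8, 2026 is April 12, 2026.
From Sunday, April 12, 2026, 3 business days (Apr 13, Apr 14, Apr 15, skipping weekends) brings us to Wednesday, April 15, 2026, which is the date termination becomes effective.

April 15, 2026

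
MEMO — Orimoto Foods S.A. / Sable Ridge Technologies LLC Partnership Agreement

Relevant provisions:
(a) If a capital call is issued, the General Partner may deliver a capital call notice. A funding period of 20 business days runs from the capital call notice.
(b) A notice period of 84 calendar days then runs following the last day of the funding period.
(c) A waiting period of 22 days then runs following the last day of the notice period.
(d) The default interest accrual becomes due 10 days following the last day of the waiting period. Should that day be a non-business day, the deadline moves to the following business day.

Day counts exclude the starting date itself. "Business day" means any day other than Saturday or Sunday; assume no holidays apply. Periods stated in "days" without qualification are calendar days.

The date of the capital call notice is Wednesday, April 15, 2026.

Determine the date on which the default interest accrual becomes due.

The last day of the funding period: counting 20 business days from Wednesday, April 15, 2026 (Apr 16, Apr 17, Apr 20, Apr 21, …, May 11, May 12, May 13, skipping weekends) reaches Wednesday, May 13, 2026.
Adding 84 calendar days to May 13, 2026 gives August 5, 2026, which is the last day of the notice period.
Adding 22 calendar days to August 5, 2026 gives August 27, 2026, which is the last day of the waiting period.
The date on which the default interest accrual becomes due: August 27, 2026 + 10 days = September 6, 2026. That falls on a Sunday, so it rolls to the next business day, Monday, September 7, 2026.

September 7, 2026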